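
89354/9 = 9928 + 2/9 ≈ 9928.22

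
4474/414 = 2237/207 ≈ 10.81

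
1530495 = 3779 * 405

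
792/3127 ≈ 0.253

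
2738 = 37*74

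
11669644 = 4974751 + 6694893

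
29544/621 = 47 + 119/207≈47.57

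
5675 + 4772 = 10447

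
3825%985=870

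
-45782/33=-1387 - 1/3 ≈ -1387.33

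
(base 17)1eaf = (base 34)7uw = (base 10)9144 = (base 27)cei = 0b10001110111000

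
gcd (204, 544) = 68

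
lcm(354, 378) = 22302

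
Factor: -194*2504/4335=-1*2^4*3^(-1)*5^(-1)*17^(-2)*97^1*313^1=-485776/4335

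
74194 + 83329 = 157523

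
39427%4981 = 4560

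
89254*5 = 446270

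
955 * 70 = 66850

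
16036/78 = 8018/39 ≈ 205.59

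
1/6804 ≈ 0.000147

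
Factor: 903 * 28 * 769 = 2^2 * 3^1 * 7^2 * 43^1 * 769^1 = 19443396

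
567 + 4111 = 4678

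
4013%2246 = 1767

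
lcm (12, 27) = 108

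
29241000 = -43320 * (-675) 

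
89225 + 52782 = 142007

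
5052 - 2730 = 2322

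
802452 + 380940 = 1183392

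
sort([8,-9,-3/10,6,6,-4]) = [-9,-4,-3/10,6,6,8]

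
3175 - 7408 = -4233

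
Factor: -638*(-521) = 2^1*11^1*29^1*521^1 = 332398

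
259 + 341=600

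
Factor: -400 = -1*2^4*5^2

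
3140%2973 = 167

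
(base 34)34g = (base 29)48o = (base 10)3620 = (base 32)3h4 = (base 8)7044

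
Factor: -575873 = -1*103^1*5591^1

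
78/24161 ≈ 0.00323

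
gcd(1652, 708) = 236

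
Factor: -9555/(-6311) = 3^1*5^1*7^2*13^1*6311^(-1) 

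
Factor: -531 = -1*3^2*59^1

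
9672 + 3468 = 13140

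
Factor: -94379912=-1 * 2^3 * 11^1 * 233^1 * 4603^1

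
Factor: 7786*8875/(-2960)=-1*2^(-3)*5^2*17^1*37^(-1)*71^1*229^1=-6910075/296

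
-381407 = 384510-765917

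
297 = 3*99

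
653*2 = 1306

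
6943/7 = 991 + 6/7 ≈ 991.86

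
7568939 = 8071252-502313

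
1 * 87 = 87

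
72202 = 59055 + 13147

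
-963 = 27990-28953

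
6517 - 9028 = -2511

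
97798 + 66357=164155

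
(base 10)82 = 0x52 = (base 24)3a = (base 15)57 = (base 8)122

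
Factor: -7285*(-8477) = 5^1*7^2*31^1*47^1*173^1 = 61754945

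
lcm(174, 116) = 348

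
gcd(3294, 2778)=6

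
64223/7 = 9174+5/7 ≈ 9174.71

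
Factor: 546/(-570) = -1*5^(-1)*7^1*13^1*19^(-1) = -91/95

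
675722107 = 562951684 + 112770423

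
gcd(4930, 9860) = 4930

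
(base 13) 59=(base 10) 74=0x4a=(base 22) 38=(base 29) 2g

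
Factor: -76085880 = -1 * 2^3 * 3^1 * 5^1 * 13^1 * 17^1 * 19^1 * 151^1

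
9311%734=503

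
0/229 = 0 = 0.00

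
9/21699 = 1/2411 ≈ 0.000415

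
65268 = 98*666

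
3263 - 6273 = -3010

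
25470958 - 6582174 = 18888784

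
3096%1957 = 1139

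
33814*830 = 28065620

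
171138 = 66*2593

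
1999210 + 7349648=9348858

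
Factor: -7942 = -1 * 2^1 * 11^1 * 19^2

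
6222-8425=-2203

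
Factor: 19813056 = 2^6 * 3^1 * 37^1 * 2789^1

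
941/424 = 2+93/424 ≈ 2.22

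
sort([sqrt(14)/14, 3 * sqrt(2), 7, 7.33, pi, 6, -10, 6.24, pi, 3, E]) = [-10, sqrt(14)/14, E, 3, pi, pi, 3 * sqrt(2), 6, 6.24, 7, 7.33]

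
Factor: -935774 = -1 * 2^1 * 7^1 * 66841^1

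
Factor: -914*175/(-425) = 2^1*7^1*17^(-1)*457^1 = 6398/17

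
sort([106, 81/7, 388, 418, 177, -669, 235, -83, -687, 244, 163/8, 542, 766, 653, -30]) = [-687, -669, -83, -30, 81/7, 163/8, 106, 177, 235, 244, 388, 418, 542, 653, 766]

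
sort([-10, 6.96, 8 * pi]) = [-10, 6.96, 8 * pi]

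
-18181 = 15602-33783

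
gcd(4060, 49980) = 140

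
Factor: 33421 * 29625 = 3^1 * 5^3 * 19^1 * 79^1 * 1759^1 = 990097125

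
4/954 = 2/477 ≈ 0.00419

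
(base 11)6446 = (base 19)14b8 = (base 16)2148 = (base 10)8520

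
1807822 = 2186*827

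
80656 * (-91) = -7339696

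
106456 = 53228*2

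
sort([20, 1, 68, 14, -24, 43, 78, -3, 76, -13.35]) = [-24, -13.35, -3, 1, 14, 20, 43, 68, 76, 78]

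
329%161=7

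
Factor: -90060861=-1*3^1*11^1*2729117^1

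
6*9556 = 57336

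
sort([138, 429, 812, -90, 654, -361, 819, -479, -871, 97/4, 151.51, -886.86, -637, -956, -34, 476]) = [-956, -886.86, -871, -637, -479, -361, -90, -34, 97/4, 138, 151.51, 429, 476, 654, 812, 819]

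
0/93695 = 0 = 0.00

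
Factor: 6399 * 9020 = 2^2 * 3^4 * 5^1 * 11^1 * 41^1 * 79^1 = 57718980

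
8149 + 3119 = 11268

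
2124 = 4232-2108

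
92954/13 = 7150 + 4/13 ≈ 7150.31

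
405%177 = 51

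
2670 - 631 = 2039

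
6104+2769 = 8873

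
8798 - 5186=3612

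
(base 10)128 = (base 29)4c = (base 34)3q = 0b10000000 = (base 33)3t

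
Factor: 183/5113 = 3^1*61^1*5113^(-1)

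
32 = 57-25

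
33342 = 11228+22114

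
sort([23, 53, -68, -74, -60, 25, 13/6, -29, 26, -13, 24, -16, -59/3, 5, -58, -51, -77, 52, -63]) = [-77, -74, -68, -63, -60, -58, -51, -29, -59/3, -16, -13, 13/6, 5, 23, 24, 25, 26, 52, 53]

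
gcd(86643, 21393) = 9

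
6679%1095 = 109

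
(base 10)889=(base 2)1101111001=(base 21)207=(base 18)2d7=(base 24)1d1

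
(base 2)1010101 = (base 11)78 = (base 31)2n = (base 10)85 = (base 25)3a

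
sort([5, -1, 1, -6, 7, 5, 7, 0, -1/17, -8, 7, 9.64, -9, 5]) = [-9, -8, -6, -1, -1/17, 0, 1, 5, 5, 5, 7, 7, 7, 9.64]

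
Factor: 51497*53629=23^1*2239^1*53629^1=2761732613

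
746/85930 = 373/42965 ≈ 0.00868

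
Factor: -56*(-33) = 2^3*3^1*7^1*11^1 = 1848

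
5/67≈0.0746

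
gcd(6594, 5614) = 14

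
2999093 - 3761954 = -762861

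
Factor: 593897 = 89^1*6673^1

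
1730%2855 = 1730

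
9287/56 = 165 + 47/56 ≈ 165.84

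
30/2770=3/277 ≈ 0.0108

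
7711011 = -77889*(-99)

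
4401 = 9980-5579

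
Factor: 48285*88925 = 3^2*5^3*29^1*37^1*3557^1 = 4293743625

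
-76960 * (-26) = 2000960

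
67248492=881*76332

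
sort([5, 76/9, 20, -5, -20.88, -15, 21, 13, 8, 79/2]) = [-20.88, -15, -5, 5, 8, 76/9, 13, 20, 21, 79/2]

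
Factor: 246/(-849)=-1*2^1*41^1*283^(-1)=-82/283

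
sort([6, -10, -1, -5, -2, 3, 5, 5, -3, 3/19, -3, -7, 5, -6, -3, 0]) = [-10, -7, -6, -5, -3, -3, -3, -2, -1, 0, 3/19, 3, 5, 5, 5, 6]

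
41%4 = 1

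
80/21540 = 4/1077 ≈ 0.00371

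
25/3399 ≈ 0.00736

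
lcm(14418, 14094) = 1254366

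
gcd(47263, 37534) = 1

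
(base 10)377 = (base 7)1046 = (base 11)313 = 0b101111001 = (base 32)bp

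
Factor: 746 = 2^1 * 373^1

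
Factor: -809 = -1*809^1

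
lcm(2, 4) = 4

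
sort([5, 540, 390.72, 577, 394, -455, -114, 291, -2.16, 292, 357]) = [-455, -114, -2.16, 5, 291, 292, 357, 390.72, 394, 540, 577]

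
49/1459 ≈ 0.0336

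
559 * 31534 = 17627506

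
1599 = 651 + 948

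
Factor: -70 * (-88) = 2^4 * 5^1 * 7^1 * 11^1 = 6160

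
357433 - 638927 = -281494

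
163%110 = 53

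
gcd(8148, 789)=3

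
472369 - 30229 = 442140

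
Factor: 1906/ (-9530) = -1*5^ (-1) = -1/5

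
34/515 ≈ 0.0660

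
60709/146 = 415 + 119/146 ≈ 415.82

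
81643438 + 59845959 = 141489397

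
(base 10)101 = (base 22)4d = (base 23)49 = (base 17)5g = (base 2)1100101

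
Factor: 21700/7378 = 2^1 * 5^2 * 17^(-1) = 50/17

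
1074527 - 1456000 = -381473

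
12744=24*531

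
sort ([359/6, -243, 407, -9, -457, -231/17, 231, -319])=[-457, -319, -243, -231/17, -9, 359/6, 231, 407]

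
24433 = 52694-28261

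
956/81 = 11 + 65/81 ≈ 11.80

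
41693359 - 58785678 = -17092319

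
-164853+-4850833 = -5015686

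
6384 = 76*84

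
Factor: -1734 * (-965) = 2^1 * 3^1 * 5^1 * 17^2 * 193^1 = 1673310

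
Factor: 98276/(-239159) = -1*2^2*79^1*769^(-1) = -316/769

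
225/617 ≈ 0.365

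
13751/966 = 14+227/966≈14.23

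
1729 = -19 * (-91)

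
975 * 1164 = 1134900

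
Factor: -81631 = -1 * 11^1 * 41^1 * 181^1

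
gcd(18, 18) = 18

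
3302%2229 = 1073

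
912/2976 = 19/62 ≈ 0.306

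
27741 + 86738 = 114479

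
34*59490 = 2022660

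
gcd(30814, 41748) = 994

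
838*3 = 2514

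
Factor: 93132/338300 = 3^2*5^(-2)*13^1*17^(-1) = 117/425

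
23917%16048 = 7869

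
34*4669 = 158746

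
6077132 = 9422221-3345089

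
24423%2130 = 993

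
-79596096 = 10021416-89617512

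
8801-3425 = 5376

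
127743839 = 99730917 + 28012922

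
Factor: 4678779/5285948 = 2^(-2)*3^1*7^1*222799^1*1321487^(-1)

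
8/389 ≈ 0.0206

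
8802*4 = 35208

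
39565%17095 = 5375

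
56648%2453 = 229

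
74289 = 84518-10229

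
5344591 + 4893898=10238489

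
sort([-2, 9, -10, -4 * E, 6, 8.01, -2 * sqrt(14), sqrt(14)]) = [-4 * E, -10, -2 * sqrt(14), -2, sqrt(14), 6, 8.01, 9]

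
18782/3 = 6260 + 2/3 ≈ 6260.67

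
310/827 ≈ 0.375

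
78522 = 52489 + 26033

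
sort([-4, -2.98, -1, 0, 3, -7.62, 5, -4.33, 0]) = [-7.62, -4.33, -4, -2.98, -1, 0, 0, 3, 5]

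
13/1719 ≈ 0.00756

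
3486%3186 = 300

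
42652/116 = 10663/29 ≈ 367.69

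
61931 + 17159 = 79090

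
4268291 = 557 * 7663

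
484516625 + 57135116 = 541651741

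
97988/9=10887 + 5/9 ≈ 10887.56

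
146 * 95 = 13870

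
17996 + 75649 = 93645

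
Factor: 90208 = 2^5 * 2819^1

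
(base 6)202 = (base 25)2o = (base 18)42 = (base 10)74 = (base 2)1001010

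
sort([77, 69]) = [69, 77]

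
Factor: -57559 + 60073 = 2^1 * 3^1 * 419^1 = 2514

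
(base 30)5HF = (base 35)43K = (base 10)5025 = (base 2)1001110100001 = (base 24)8H9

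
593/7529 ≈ 0.0788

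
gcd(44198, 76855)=1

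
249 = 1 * 249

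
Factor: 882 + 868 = 2^1*5^3*7^1 = 1750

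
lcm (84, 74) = 3108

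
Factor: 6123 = 3^1*13^1*157^1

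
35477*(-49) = -1738373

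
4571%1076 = 267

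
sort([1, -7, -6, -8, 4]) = [-8, -7, -6, 1, 4]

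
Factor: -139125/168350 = -1 * 2^ (-1) * 3^1 * 5^1 * 13^ (-1) * 37^ (-1) * 53^1 = -795/962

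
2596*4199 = 10900604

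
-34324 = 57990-92314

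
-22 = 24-46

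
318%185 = 133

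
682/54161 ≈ 0.0126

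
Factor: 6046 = 2^1*3023^1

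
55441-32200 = 23241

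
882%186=138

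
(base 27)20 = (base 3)2000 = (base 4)312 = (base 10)54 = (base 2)110110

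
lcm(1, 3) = 3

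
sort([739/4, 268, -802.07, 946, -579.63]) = [-802.07, -579.63, 739/4, 268, 946]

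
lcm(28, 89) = 2492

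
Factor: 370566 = 2^1*3^2*7^1*17^1*173^1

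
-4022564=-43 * 93548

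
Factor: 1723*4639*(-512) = -1*2^9*1723^1*4639^1 = -4092414464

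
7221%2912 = 1397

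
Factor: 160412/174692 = 337^1*367^(-1) = 337/367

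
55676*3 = 167028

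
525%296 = 229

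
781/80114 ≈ 0.00975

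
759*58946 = 44740014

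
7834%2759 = 2316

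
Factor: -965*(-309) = 3^1*5^1*103^1*193^1 = 298185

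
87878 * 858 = 75399324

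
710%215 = 65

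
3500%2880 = 620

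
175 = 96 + 79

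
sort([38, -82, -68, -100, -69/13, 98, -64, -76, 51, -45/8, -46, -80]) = [-100, -82, -80, -76, -68, -64, -46, -45/8, -69/13, 38, 51, 98]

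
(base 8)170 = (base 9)143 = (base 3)11110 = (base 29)44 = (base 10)120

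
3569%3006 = 563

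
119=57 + 62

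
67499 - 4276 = 63223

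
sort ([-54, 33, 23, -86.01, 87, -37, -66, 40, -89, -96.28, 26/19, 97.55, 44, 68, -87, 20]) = [-96.28, -89, -87, -86.01, -66, -54, -37, 26/19, 20, 23, 33, 40, 44, 68, 87, 97.55]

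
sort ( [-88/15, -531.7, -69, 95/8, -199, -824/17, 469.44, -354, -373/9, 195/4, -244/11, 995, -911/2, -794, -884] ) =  [-884, -794, -531.7, -911/2, -354, -199, -69, -824/17, -373/9, -244/11, -88/15, 95/8, 195/4, 469.44, 995] 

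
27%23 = 4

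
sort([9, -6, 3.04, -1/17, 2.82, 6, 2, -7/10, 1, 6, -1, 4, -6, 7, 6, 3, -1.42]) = [-6, -6, -1.42, -1, -7/10, -1/17, 1, 2, 2.82, 3, 3.04, 4, 6, 6, 6, 7, 9]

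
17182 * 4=68728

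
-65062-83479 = -148541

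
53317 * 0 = 0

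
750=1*750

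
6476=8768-2292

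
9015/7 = 1287+6/7 ≈ 1287.86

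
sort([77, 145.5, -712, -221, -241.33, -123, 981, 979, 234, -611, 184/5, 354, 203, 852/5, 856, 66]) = [-712, -611, -241.33, -221, -123, 184/5, 66, 77, 145.5, 852/5, 203, 234, 354, 856, 979, 981]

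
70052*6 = 420312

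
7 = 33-26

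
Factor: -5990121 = -1*3^2*665569^1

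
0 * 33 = 0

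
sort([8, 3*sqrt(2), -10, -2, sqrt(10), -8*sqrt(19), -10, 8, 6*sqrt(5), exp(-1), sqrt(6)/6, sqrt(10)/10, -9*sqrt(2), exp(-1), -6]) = [-8*sqrt(19), -9*sqrt(2), -10, -10, -6, -2, sqrt(10)/10, exp(-1), exp(-1), sqrt(6)/6, sqrt(10), 3*sqrt(2), 8, 8, 6*sqrt(5)]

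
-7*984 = -6888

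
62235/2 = 31117 + 1/2 = 31117.50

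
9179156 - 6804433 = 2374723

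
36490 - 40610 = -4120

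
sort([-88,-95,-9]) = [-95,-88,-9]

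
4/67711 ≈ 0.0000591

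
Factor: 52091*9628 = 2^2*13^1*29^1*83^1*4007^1 = 501532148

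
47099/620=75+599/620 ≈ 75.97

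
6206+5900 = 12106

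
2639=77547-74908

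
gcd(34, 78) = 2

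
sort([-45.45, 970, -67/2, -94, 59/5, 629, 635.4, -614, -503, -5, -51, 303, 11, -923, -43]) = [-923, -614, -503, -94, -51, -45.45, -43, -67/2, -5, 11, 59/5, 303, 629, 635.4, 970]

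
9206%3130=2946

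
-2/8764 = -1/4382 ≈ -0.000228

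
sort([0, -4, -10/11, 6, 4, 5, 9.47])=[-4, -10/11, 0, 4, 5, 6, 9.47]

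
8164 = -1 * (-8164)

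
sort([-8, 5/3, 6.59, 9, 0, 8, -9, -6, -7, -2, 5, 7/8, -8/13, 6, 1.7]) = [-9, -8, -7, -6, -2, -8/13, 0, 7/8, 5/3, 1.7, 5, 6, 6.59, 8, 9]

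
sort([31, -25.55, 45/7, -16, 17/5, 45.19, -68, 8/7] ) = [-68, -25.55, -16, 8/7, 17/5, 45/7, 31, 45.19] 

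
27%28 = 27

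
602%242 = 118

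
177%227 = 177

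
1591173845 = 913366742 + 677807103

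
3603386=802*4493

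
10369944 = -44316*(-234)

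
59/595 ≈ 0.0992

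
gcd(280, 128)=8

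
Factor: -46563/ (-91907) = 3^1 * 11^1 * 17^1 * 73^ (-1) * 83^1 * 1259^ (-1)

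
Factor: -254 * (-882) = 2^2 * 3^2 * 7^2 * 127^1 = 224028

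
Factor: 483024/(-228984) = -1*2^1*7^(-1)*47^(-1)*347^1 = -694/329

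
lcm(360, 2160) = 2160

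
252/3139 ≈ 0.0803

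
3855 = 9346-5491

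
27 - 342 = -315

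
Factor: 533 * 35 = 5^1 * 7^1 * 13^1 * 41^1 = 18655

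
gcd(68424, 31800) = 24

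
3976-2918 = 1058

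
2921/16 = 182+9/16 ≈ 182.56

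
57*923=52611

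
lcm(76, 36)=684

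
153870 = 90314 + 63556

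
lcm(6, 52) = 156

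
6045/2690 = 2 + 133/538 ≈ 2.25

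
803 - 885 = -82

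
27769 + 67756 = 95525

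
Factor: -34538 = -1*2^1*7^1*2467^1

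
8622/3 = 2874 = 2874.00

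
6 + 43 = 49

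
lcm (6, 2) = 6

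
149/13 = 11 + 6/13 ≈ 11.46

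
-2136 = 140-2276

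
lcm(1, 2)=2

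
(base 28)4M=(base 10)134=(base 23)5J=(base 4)2012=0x86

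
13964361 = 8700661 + 5263700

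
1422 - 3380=-1958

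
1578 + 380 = 1958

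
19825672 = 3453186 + 16372486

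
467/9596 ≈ 0.0487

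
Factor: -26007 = -1 * 3^1 * 8669^1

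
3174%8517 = 3174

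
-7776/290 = -3888/145 ≈ -26.81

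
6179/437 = 14 + 61/437 ≈ 14.14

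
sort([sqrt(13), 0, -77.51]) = [-77.51, 0, sqrt(13)]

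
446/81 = 5 + 41/81 ≈ 5.51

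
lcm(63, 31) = 1953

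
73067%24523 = 24021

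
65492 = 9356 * 7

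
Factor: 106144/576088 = 2^2 * 31^1 * 673^(-1) = 124/673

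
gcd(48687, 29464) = 1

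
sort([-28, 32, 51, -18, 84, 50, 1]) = [-28, -18, 1, 32, 50, 51, 84]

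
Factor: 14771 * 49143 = 3^1 * 14771^1 * 16381^1 = 725891253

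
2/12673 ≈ 0.000158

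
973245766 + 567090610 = 1540336376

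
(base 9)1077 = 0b1100011111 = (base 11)667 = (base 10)799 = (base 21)1h1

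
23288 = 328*71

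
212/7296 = 53/1824≈0.0291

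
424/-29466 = -212/14733 ≈ -0.0144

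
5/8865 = 1/1773 ≈ 0.000564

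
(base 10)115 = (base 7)223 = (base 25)4f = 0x73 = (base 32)3j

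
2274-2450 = -176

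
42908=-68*(-631)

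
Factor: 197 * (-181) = -1 * 181^1 * 197^1 = -35657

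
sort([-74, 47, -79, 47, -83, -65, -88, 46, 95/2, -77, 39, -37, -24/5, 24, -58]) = [-88, -83, -79, -77, -74, -65, -58, -37, -24/5, 24, 39, 46, 47, 47, 95/2]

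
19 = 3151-3132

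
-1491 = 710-2201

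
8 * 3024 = 24192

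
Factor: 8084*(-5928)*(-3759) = 2^5*3^2*7^1*13^1*19^1*43^1*47^1*179^1 = 180138617568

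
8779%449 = 248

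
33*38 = 1254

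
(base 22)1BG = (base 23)196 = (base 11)615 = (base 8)1346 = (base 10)742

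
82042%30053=21936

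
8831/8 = 1103 + 7/8 ≈ 1103.88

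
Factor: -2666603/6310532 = -1*2^(-2)*17^2*131^(-1)*9227^1*12043^(-1)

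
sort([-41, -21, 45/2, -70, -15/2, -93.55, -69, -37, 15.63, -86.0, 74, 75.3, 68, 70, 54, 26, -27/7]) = [-93.55, -86.0, -70, -69, -41, -37, -21, -15/2, -27/7, 15.63, 45/2, 26, 54, 68, 70, 74, 75.3]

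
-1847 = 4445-6292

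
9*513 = 4617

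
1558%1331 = 227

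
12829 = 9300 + 3529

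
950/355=2 + 48/71 ≈ 2.68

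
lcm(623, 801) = 5607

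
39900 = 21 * 1900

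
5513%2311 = 891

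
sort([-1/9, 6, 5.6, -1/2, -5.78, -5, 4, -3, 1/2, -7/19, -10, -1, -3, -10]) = [-10, -10, -5.78, -5, -3, -3, -1, -1/2, -7/19, -1/9, 1/2, 4, 5.6, 6]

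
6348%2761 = 826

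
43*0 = 0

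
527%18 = 5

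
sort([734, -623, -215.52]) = [-623, -215.52, 734]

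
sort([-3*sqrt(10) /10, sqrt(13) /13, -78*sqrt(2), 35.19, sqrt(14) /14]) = [-78*sqrt(2), -3*sqrt(10) /10, sqrt(14) /14, sqrt(13) /13, 35.19]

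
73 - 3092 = -3019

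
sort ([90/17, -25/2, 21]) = [-25/2, 90/17, 21]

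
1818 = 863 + 955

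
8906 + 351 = 9257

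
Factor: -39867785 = -1*5^1*41^1*439^1*443^1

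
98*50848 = 4983104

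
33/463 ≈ 0.0713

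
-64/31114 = -32/15557≈-0.00206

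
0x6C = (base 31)3F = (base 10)108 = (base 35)33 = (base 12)90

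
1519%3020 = 1519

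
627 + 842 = 1469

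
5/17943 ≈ 0.000279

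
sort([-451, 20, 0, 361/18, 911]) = [-451, 0, 20, 361/18, 911]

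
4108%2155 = 1953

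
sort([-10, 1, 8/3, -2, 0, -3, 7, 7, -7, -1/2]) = [-10, -7, -3, -2, -1/2, 0, 1, 8/3, 7, 7]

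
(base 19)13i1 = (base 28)afp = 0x205d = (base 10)8285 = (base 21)igb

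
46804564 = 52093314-5288750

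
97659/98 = 996 + 51/98 ≈ 996.52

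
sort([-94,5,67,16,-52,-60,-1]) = [-94,-60,-52,-1,5,16,67]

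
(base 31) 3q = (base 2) 1110111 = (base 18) 6b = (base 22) 59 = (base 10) 119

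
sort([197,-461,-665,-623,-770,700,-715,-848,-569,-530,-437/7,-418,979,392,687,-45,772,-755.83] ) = [-848,-770,-755.83,-715,-665,-623,-569,-530,-461,-418,-437/7,-45,197,392,687,700,772,979] 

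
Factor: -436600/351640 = -1 * 5^1 * 37^1 * 149^(-1) = -185/149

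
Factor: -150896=-1 * 2^4 * 9431^1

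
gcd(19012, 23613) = 1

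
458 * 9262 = 4241996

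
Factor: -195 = -1 * 3^1 * 5^1 * 13^1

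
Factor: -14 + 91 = 7^1*11^1 = 77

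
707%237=233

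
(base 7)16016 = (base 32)4bo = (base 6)32412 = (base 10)4472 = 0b1000101111000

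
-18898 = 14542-33440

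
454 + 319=773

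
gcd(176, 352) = 176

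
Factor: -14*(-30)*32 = 2^7*3^1*5^1*7^1 = 13440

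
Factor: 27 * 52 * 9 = 2^2 * 3^5 * 13^1 = 12636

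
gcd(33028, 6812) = 4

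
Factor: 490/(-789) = -1*2^1*3^(-1)*5^1*7^2*263^(-1)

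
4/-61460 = -1/15365 ≈ -0.0000651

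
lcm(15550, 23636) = 590900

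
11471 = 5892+5579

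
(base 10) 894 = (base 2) 1101111110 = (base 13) 53a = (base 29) 11o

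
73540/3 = 24513 + 1/3 ≈ 24513.33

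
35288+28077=63365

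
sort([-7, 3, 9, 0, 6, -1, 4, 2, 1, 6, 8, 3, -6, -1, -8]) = [-8, -7, -6, -1, -1, 0, 1, 2, 3, 3, 4, 6, 6, 8, 9]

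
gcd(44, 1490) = 2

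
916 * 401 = 367316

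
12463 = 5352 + 7111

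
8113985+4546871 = 12660856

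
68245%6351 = 4735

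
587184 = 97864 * 6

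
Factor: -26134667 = -1*13^2*154643^1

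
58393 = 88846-30453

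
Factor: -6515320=-1*2^3*5^1*7^1*23269^1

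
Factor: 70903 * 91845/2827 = 3^2 * 5^1 * 7^2 * 11^(-1) * 13^1 * 157^1 * 257^(-1) * 1447^1 = 6512086035/2827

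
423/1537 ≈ 0.275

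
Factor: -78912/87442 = -1 * 2^5 * 3^2 * 137^1 * 43721^(-1) = -39456/43721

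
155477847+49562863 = 205040710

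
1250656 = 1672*748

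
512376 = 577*888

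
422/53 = 7 + 51/53 ≈ 7.96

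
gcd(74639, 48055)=1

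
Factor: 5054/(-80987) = -1*2^1*7^1*19^2*109^(-1)*743^(-1) 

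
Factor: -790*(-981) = 2^1*3^2*5^1*79^1*109^1 = 774990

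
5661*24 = 135864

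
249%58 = 17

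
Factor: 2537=43^1 * 59^1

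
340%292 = 48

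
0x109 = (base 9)324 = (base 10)265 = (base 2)100001001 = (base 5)2030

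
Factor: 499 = 499^1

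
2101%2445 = 2101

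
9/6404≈0.00141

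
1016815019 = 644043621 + 372771398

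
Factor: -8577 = -1*3^2*953^1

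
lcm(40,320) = 320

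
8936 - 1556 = 7380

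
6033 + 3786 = 9819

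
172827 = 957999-785172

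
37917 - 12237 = 25680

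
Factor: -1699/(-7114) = 2^(-1) * 1699^1 * 3557^(-1)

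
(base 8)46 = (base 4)212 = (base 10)38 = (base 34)14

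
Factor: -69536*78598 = -1*2^6*13^1*41^1*53^1*3023^1 = -5465390528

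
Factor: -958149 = -1*3^5*3943^1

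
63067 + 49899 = 112966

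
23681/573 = 41 + 188/573 ≈ 41.33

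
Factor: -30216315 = -1 * 3^1 * 5^1 * 43^1 * 79^1 * 593^1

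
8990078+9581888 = 18571966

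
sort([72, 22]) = [22, 72]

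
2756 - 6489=-3733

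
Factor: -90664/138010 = -1 * 2^2 * 5^(-1) * 7^1 * 37^(-1) * 373^(-1) * 1619^1 = -45332/69005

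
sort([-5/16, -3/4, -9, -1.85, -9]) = [-9, -9, -1.85, -3/4, -5/16]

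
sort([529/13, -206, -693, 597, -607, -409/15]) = [-693, -607, -206, -409/15, 529/13, 597]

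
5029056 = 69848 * 72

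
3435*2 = 6870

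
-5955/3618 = -1 - 779/1206 ≈ -1.65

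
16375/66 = 248 + 7/66 ≈ 248.11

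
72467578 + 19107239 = 91574817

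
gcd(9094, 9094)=9094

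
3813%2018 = 1795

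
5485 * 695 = 3812075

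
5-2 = 3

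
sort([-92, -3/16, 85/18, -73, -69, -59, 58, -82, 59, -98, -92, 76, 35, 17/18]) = [-98, -92, -92, -82, -73, -69, -59, -3/16, 17/18, 85/18, 35, 58, 59, 76]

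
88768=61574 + 27194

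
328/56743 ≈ 0.00578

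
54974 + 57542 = 112516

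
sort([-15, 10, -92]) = [-92, -15, 10]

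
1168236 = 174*6714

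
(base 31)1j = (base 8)62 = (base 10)50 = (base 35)1f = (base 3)1212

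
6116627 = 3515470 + 2601157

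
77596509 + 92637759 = 170234268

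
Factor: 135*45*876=2^2*3^6*5^2*73^1=5321700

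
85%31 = 23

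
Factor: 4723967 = 769^1*6143^1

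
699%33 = 6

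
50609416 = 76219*664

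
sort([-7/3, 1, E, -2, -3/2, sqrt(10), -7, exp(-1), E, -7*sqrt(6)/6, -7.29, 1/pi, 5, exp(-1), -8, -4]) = [-8, -7.29, -7, -4, -7*sqrt(6)/6, -7/3, -2, -3/2, 1/pi, exp(-1), exp(-1), 1, E, E, sqrt(10), 5]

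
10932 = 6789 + 4143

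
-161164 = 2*(-80582) 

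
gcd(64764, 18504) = 9252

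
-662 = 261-923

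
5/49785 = 1/9957 ≈ 0.000100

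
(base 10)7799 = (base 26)bdp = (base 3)101200212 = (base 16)1e77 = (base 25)cbo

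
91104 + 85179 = 176283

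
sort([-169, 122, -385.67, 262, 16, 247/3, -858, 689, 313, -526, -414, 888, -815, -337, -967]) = [-967, -858, -815, -526, -414, -385.67, -337, -169, 16, 247/3, 122, 262, 313, 689, 888]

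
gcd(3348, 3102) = 6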